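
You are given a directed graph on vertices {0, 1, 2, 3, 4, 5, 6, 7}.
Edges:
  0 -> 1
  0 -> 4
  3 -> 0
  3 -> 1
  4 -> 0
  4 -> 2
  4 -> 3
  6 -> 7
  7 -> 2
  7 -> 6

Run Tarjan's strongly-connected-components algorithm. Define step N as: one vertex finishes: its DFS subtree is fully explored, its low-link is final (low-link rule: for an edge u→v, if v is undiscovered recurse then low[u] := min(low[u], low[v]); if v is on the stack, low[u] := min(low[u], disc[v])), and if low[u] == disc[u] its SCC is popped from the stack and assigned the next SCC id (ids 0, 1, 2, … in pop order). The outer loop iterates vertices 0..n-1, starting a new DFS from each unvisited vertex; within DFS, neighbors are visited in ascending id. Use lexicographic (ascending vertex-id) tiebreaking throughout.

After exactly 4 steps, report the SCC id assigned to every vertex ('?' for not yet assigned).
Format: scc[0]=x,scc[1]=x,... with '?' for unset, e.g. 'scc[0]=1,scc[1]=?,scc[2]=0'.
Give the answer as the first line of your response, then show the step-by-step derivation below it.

scc[0]=?,scc[1]=0,scc[2]=1,scc[3]=?,scc[4]=?,scc[5]=?,scc[6]=?,scc[7]=?

step 1: low=(low[0]=0,low[1]=1,low[2]=?,low[3]=?,low[4]=?,low[5]=?,low[6]=?,low[7]=?); scc=(scc[0]=?,scc[1]=0,scc[2]=?,scc[3]=?,scc[4]=?,scc[5]=?,scc[6]=?,scc[7]=?)
step 2: low=(low[0]=0,low[1]=1,low[2]=3,low[3]=?,low[4]=0,low[5]=?,low[6]=?,low[7]=?); scc=(scc[0]=?,scc[1]=0,scc[2]=1,scc[3]=?,scc[4]=?,scc[5]=?,scc[6]=?,scc[7]=?)
step 3: low=(low[0]=0,low[1]=1,low[2]=3,low[3]=0,low[4]=0,low[5]=?,low[6]=?,low[7]=?); scc=(scc[0]=?,scc[1]=0,scc[2]=1,scc[3]=?,scc[4]=?,scc[5]=?,scc[6]=?,scc[7]=?)
step 4: low=(low[0]=0,low[1]=1,low[2]=3,low[3]=0,low[4]=0,low[5]=?,low[6]=?,low[7]=?); scc=(scc[0]=?,scc[1]=0,scc[2]=1,scc[3]=?,scc[4]=?,scc[5]=?,scc[6]=?,scc[7]=?)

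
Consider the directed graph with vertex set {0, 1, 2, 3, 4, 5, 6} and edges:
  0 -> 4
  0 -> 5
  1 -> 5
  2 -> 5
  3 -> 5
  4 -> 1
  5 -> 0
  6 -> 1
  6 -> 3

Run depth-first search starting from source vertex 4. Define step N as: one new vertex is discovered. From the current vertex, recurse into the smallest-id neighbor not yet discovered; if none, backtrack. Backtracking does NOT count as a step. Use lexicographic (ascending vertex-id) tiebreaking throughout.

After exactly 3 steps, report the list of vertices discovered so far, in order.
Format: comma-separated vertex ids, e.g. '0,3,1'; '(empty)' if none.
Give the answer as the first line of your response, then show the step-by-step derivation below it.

4,1,5

step 1: discover 4; path=4; order=4
step 2: discover 1; path=4>1; order=4,1
step 3: discover 5; path=4>1>5; order=4,1,5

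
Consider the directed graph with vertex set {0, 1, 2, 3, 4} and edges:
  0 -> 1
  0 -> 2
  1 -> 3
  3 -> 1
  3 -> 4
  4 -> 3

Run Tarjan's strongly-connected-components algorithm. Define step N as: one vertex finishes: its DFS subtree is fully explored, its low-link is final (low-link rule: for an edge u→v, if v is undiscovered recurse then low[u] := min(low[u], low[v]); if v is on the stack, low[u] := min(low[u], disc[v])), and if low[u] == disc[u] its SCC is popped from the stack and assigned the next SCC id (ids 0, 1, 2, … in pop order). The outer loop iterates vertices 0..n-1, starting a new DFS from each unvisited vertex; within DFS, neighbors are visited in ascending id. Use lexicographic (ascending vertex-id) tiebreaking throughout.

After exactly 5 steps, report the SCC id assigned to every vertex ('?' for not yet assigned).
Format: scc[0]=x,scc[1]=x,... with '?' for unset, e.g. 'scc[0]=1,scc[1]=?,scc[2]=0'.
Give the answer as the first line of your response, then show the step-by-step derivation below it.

scc[0]=2,scc[1]=0,scc[2]=1,scc[3]=0,scc[4]=0

step 1: low=(low[0]=0,low[1]=1,low[2]=?,low[3]=1,low[4]=2); scc=(scc[0]=?,scc[1]=?,scc[2]=?,scc[3]=?,scc[4]=?)
step 2: low=(low[0]=0,low[1]=1,low[2]=?,low[3]=1,low[4]=2); scc=(scc[0]=?,scc[1]=?,scc[2]=?,scc[3]=?,scc[4]=?)
step 3: low=(low[0]=0,low[1]=1,low[2]=?,low[3]=1,low[4]=2); scc=(scc[0]=?,scc[1]=0,scc[2]=?,scc[3]=0,scc[4]=0)
step 4: low=(low[0]=0,low[1]=1,low[2]=4,low[3]=1,low[4]=2); scc=(scc[0]=?,scc[1]=0,scc[2]=1,scc[3]=0,scc[4]=0)
step 5: low=(low[0]=0,low[1]=1,low[2]=4,low[3]=1,low[4]=2); scc=(scc[0]=2,scc[1]=0,scc[2]=1,scc[3]=0,scc[4]=0)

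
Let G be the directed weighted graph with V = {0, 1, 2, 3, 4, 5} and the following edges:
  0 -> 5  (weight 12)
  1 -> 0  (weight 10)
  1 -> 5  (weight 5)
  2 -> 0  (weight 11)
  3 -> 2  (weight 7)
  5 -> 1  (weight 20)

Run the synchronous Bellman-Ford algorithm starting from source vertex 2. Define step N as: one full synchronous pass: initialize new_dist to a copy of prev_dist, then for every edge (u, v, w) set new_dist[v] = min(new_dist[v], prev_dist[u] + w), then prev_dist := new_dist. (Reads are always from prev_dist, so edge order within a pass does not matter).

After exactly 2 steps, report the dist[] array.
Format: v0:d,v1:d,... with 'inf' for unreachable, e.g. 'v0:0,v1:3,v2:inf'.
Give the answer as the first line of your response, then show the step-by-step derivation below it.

v0:11,v1:inf,v2:0,v3:inf,v4:inf,v5:23

step 1: dist = v0:11,v1:inf,v2:0,v3:inf,v4:inf,v5:inf
step 2: dist = v0:11,v1:inf,v2:0,v3:inf,v4:inf,v5:23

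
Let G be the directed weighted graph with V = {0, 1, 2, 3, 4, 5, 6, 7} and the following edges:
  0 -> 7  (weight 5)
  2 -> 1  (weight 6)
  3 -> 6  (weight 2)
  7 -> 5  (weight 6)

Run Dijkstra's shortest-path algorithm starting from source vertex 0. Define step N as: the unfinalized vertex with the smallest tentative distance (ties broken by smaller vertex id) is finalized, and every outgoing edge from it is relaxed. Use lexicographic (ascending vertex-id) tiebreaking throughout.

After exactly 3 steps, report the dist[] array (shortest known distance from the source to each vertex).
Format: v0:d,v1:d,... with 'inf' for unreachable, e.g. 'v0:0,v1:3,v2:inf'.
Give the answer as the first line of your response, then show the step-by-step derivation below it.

v0:0,v1:inf,v2:inf,v3:inf,v4:inf,v5:11,v6:inf,v7:5

step 1: dist = v0:0,v1:inf,v2:inf,v3:inf,v4:inf,v5:inf,v6:inf,v7:5
step 2: dist = v0:0,v1:inf,v2:inf,v3:inf,v4:inf,v5:11,v6:inf,v7:5
step 3: dist = v0:0,v1:inf,v2:inf,v3:inf,v4:inf,v5:11,v6:inf,v7:5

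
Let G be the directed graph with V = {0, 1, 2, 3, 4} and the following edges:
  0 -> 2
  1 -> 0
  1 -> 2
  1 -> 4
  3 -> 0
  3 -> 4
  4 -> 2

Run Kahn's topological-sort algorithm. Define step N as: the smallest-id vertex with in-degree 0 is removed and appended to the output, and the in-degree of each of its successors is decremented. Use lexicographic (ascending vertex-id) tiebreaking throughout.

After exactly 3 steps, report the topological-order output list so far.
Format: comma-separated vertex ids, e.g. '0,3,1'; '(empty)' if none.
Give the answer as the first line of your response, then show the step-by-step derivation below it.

1,3,0

step 1: output 1; order=[1]; indeg=(1,0,2,0,1)
step 2: output 3; order=[1,3]; indeg=(0,0,2,0,0)
step 3: output 0; order=[1,3,0]; indeg=(0,0,1,0,0)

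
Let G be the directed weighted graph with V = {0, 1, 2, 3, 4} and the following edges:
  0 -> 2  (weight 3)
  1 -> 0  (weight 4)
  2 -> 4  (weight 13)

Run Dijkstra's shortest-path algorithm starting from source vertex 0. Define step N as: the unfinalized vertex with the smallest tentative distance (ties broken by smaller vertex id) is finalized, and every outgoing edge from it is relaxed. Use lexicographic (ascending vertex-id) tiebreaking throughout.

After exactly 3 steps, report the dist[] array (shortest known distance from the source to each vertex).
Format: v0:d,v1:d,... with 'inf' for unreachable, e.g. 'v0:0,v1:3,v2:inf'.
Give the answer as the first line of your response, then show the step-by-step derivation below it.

v0:0,v1:inf,v2:3,v3:inf,v4:16

step 1: dist = v0:0,v1:inf,v2:3,v3:inf,v4:inf
step 2: dist = v0:0,v1:inf,v2:3,v3:inf,v4:16
step 3: dist = v0:0,v1:inf,v2:3,v3:inf,v4:16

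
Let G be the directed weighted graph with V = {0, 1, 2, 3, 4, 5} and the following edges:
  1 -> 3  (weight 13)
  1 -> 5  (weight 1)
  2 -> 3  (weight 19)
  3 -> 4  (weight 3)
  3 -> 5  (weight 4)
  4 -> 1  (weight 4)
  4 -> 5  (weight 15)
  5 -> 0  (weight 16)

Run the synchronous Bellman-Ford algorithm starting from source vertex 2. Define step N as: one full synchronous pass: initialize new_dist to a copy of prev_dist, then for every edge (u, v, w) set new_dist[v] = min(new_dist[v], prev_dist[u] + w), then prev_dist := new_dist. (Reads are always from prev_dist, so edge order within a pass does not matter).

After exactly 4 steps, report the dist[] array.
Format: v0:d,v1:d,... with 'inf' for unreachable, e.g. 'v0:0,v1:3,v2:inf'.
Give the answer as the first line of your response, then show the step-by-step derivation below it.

v0:39,v1:26,v2:0,v3:19,v4:22,v5:23

step 1: dist = v0:inf,v1:inf,v2:0,v3:19,v4:inf,v5:inf
step 2: dist = v0:inf,v1:inf,v2:0,v3:19,v4:22,v5:23
step 3: dist = v0:39,v1:26,v2:0,v3:19,v4:22,v5:23
step 4: dist = v0:39,v1:26,v2:0,v3:19,v4:22,v5:23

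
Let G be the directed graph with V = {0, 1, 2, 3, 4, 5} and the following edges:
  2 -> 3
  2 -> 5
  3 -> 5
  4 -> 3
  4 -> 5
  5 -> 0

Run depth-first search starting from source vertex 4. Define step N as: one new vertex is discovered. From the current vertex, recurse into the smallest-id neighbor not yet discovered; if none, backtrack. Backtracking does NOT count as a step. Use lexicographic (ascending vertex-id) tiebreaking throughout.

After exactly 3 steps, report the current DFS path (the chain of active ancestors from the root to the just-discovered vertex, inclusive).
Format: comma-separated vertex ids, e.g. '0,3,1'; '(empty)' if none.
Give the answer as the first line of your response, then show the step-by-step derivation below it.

4,3,5

step 1: discover 4; path=4; order=4
step 2: discover 3; path=4>3; order=4,3
step 3: discover 5; path=4>3>5; order=4,3,5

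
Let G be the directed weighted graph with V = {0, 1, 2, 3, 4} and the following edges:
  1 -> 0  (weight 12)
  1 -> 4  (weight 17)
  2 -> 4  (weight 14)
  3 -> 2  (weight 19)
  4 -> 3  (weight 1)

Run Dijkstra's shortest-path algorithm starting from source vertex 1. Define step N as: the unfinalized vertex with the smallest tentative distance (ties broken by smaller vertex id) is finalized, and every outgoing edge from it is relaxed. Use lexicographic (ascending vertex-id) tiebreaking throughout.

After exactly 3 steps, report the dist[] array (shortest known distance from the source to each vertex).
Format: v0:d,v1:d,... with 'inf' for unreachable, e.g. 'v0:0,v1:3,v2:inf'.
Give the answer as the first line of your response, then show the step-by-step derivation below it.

v0:12,v1:0,v2:inf,v3:18,v4:17

step 1: dist = v0:12,v1:0,v2:inf,v3:inf,v4:17
step 2: dist = v0:12,v1:0,v2:inf,v3:inf,v4:17
step 3: dist = v0:12,v1:0,v2:inf,v3:18,v4:17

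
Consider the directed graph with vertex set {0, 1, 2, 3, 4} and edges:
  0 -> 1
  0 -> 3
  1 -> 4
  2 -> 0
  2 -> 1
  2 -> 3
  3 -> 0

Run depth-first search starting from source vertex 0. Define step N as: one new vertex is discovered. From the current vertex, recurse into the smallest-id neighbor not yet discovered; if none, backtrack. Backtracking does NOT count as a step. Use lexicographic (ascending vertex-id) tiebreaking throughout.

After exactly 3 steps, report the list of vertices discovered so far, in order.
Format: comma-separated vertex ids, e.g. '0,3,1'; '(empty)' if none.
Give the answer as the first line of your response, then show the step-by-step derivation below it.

0,1,4

step 1: discover 0; path=0; order=0
step 2: discover 1; path=0>1; order=0,1
step 3: discover 4; path=0>1>4; order=0,1,4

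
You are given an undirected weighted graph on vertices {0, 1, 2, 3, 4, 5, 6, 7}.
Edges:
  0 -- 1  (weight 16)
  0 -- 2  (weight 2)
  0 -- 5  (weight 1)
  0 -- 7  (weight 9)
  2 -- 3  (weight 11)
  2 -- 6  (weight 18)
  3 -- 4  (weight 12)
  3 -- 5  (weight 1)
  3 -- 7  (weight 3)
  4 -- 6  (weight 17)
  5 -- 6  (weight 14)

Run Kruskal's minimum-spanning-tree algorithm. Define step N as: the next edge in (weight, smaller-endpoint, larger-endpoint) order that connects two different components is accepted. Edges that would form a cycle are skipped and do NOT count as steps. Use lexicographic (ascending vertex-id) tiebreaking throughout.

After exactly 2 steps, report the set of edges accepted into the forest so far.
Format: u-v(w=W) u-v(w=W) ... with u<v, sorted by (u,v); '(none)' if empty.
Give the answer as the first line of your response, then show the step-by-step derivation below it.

0-5(w=1) 3-5(w=1)

step 1: add edge 0-5 (w=1); MST = {0-5(w=1)}
step 2: add edge 3-5 (w=1); MST = {0-5(w=1) 3-5(w=1)}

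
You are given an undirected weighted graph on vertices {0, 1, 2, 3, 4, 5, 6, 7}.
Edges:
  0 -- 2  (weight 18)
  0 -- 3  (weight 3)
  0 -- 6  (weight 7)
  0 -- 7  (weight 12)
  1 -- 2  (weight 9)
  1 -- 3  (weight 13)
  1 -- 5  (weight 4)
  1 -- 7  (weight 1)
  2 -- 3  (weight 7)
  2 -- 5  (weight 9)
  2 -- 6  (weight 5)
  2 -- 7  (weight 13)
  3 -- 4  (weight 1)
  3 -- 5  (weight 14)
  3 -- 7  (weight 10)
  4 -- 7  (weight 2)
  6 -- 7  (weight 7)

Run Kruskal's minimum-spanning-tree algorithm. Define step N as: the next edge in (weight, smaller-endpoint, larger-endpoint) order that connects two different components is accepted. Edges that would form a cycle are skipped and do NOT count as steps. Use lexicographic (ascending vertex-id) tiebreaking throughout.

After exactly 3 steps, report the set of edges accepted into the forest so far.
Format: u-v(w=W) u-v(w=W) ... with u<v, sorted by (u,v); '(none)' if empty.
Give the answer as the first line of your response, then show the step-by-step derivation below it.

1-7(w=1) 3-4(w=1) 4-7(w=2)

step 1: add edge 1-7 (w=1); MST = {1-7(w=1)}
step 2: add edge 3-4 (w=1); MST = {1-7(w=1) 3-4(w=1)}
step 3: add edge 4-7 (w=2); MST = {1-7(w=1) 3-4(w=1) 4-7(w=2)}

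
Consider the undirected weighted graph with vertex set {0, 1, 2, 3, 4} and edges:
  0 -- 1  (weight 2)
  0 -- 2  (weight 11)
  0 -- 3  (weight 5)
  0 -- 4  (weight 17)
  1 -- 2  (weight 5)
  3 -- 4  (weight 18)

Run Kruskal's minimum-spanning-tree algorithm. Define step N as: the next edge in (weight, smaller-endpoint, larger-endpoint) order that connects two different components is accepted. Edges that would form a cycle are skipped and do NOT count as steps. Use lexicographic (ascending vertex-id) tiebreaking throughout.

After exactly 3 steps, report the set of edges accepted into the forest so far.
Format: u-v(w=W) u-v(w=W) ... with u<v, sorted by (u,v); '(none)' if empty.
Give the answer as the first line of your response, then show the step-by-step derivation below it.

0-1(w=2) 0-3(w=5) 1-2(w=5)

step 1: add edge 0-1 (w=2); MST = {0-1(w=2)}
step 2: add edge 0-3 (w=5); MST = {0-1(w=2) 0-3(w=5)}
step 3: add edge 1-2 (w=5); MST = {0-1(w=2) 0-3(w=5) 1-2(w=5)}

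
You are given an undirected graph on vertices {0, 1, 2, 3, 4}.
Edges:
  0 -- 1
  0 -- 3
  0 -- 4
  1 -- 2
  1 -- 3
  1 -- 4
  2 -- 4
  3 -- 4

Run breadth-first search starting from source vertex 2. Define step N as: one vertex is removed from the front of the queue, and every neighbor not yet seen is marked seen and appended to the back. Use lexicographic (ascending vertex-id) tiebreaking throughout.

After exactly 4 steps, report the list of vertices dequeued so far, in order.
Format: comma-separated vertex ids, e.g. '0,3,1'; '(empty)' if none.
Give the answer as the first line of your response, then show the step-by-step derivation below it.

2,1,4,0

step 1: dequeue 2; queue=[1,4]; order=2
step 2: dequeue 1; queue=[4,0,3]; order=2,1
step 3: dequeue 4; queue=[0,3]; order=2,1,4
step 4: dequeue 0; queue=[3]; order=2,1,4,0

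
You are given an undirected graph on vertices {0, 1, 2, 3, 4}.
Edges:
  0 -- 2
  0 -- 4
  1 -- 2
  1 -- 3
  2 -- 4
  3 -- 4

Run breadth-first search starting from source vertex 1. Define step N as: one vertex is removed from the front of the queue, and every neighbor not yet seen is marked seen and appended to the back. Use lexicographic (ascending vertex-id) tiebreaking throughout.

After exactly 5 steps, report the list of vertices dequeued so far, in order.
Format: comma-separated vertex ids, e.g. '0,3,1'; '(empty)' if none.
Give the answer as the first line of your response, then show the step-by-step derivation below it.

1,2,3,0,4

step 1: dequeue 1; queue=[2,3]; order=1
step 2: dequeue 2; queue=[3,0,4]; order=1,2
step 3: dequeue 3; queue=[0,4]; order=1,2,3
step 4: dequeue 0; queue=[4]; order=1,2,3,0
step 5: dequeue 4; queue=[(empty)]; order=1,2,3,0,4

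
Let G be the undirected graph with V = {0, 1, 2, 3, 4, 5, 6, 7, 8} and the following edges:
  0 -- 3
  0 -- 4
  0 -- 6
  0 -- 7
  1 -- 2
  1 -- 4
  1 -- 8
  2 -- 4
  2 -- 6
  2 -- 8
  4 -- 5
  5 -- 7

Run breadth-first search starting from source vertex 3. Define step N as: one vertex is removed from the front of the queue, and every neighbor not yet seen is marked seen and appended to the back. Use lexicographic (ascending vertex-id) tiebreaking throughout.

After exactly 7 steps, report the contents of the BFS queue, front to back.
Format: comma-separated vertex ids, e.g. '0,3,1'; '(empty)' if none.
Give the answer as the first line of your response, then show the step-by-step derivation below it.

5,8

step 1: dequeue 3; queue=[0]; order=3
step 2: dequeue 0; queue=[4,6,7]; order=3,0
step 3: dequeue 4; queue=[6,7,1,2,5]; order=3,0,4
step 4: dequeue 6; queue=[7,1,2,5]; order=3,0,4,6
step 5: dequeue 7; queue=[1,2,5]; order=3,0,4,6,7
step 6: dequeue 1; queue=[2,5,8]; order=3,0,4,6,7,1
step 7: dequeue 2; queue=[5,8]; order=3,0,4,6,7,1,2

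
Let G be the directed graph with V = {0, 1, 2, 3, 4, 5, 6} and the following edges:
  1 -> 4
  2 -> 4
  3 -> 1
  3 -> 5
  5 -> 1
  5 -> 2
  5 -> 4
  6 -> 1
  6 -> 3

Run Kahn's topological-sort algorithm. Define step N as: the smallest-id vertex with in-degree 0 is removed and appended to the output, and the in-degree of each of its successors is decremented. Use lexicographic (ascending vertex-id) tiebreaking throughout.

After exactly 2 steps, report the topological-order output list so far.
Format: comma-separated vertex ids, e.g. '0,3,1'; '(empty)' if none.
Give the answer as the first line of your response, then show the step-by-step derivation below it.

0,6

step 1: output 0; order=[0]; indeg=(0,3,1,1,3,1,0)
step 2: output 6; order=[0,6]; indeg=(0,2,1,0,3,1,0)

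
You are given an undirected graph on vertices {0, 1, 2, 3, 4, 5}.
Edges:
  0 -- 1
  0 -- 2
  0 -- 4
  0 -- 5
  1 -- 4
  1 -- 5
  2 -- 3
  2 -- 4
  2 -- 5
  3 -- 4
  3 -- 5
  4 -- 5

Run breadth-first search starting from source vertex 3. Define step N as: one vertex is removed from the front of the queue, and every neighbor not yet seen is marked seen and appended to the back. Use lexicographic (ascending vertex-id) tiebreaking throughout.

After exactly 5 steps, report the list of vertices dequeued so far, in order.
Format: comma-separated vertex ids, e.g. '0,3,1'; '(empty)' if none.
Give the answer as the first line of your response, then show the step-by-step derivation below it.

3,2,4,5,0

step 1: dequeue 3; queue=[2,4,5]; order=3
step 2: dequeue 2; queue=[4,5,0]; order=3,2
step 3: dequeue 4; queue=[5,0,1]; order=3,2,4
step 4: dequeue 5; queue=[0,1]; order=3,2,4,5
step 5: dequeue 0; queue=[1]; order=3,2,4,5,0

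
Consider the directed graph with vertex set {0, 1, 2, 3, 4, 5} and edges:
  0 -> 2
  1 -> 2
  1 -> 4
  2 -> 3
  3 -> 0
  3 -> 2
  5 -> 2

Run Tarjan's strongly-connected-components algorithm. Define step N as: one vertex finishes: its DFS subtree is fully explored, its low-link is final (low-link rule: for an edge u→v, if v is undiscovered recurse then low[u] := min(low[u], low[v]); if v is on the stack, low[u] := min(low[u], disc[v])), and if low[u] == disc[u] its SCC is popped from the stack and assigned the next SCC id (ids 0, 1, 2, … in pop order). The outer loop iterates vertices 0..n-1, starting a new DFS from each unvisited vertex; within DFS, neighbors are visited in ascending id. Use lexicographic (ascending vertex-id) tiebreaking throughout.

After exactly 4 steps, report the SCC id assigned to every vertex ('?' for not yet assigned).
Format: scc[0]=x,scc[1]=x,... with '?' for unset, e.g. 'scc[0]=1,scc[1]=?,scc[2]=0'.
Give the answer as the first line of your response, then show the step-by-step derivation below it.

scc[0]=0,scc[1]=?,scc[2]=0,scc[3]=0,scc[4]=1,scc[5]=?

step 1: low=(low[0]=0,low[1]=?,low[2]=1,low[3]=0,low[4]=?,low[5]=?); scc=(scc[0]=?,scc[1]=?,scc[2]=?,scc[3]=?,scc[4]=?,scc[5]=?)
step 2: low=(low[0]=0,low[1]=?,low[2]=0,low[3]=0,low[4]=?,low[5]=?); scc=(scc[0]=?,scc[1]=?,scc[2]=?,scc[3]=?,scc[4]=?,scc[5]=?)
step 3: low=(low[0]=0,low[1]=?,low[2]=0,low[3]=0,low[4]=?,low[5]=?); scc=(scc[0]=0,scc[1]=?,scc[2]=0,scc[3]=0,scc[4]=?,scc[5]=?)
step 4: low=(low[0]=0,low[1]=3,low[2]=0,low[3]=0,low[4]=4,low[5]=?); scc=(scc[0]=0,scc[1]=?,scc[2]=0,scc[3]=0,scc[4]=1,scc[5]=?)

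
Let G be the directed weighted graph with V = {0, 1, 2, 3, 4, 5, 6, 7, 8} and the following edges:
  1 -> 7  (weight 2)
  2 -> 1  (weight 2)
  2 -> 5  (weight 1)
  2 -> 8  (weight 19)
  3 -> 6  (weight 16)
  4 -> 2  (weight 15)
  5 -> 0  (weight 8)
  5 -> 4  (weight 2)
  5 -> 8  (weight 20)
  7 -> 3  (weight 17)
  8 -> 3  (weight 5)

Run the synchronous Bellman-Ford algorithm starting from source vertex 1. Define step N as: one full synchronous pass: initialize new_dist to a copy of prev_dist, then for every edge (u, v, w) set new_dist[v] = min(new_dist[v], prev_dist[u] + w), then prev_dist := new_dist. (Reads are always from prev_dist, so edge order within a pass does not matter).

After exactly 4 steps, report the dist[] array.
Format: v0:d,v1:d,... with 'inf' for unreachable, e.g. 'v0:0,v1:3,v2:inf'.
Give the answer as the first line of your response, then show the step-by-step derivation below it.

v0:inf,v1:0,v2:inf,v3:19,v4:inf,v5:inf,v6:35,v7:2,v8:inf

step 1: dist = v0:inf,v1:0,v2:inf,v3:inf,v4:inf,v5:inf,v6:inf,v7:2,v8:inf
step 2: dist = v0:inf,v1:0,v2:inf,v3:19,v4:inf,v5:inf,v6:inf,v7:2,v8:inf
step 3: dist = v0:inf,v1:0,v2:inf,v3:19,v4:inf,v5:inf,v6:35,v7:2,v8:inf
step 4: dist = v0:inf,v1:0,v2:inf,v3:19,v4:inf,v5:inf,v6:35,v7:2,v8:inf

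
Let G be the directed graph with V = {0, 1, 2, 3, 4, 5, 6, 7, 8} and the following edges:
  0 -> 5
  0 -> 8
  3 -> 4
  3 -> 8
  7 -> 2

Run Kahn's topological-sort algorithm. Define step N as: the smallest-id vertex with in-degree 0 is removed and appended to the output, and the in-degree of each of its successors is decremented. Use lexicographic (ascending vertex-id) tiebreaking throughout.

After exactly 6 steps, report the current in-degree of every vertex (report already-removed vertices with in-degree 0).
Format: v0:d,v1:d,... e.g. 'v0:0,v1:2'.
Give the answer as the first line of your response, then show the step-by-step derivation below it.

v0:0,v1:0,v2:1,v3:0,v4:0,v5:0,v6:0,v7:0,v8:0

step 1: output 0; order=[0]; indeg=(0,0,1,0,1,0,0,0,1)
step 2: output 1; order=[0,1]; indeg=(0,0,1,0,1,0,0,0,1)
step 3: output 3; order=[0,1,3]; indeg=(0,0,1,0,0,0,0,0,0)
step 4: output 4; order=[0,1,3,4]; indeg=(0,0,1,0,0,0,0,0,0)
step 5: output 5; order=[0,1,3,4,5]; indeg=(0,0,1,0,0,0,0,0,0)
step 6: output 6; order=[0,1,3,4,5,6]; indeg=(0,0,1,0,0,0,0,0,0)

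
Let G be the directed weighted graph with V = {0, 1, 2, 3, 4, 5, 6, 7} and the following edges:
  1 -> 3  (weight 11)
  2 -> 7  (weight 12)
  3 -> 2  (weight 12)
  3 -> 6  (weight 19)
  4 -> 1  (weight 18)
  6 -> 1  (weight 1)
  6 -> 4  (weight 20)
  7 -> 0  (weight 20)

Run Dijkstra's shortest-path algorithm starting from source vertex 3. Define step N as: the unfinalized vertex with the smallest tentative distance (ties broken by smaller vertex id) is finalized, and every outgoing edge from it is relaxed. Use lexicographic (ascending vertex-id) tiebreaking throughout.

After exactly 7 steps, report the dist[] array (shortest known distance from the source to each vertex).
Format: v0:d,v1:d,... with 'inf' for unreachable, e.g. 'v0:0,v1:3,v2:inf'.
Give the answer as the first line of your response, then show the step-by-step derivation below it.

v0:44,v1:20,v2:12,v3:0,v4:39,v5:inf,v6:19,v7:24

step 1: dist = v0:inf,v1:inf,v2:12,v3:0,v4:inf,v5:inf,v6:19,v7:inf
step 2: dist = v0:inf,v1:inf,v2:12,v3:0,v4:inf,v5:inf,v6:19,v7:24
step 3: dist = v0:inf,v1:20,v2:12,v3:0,v4:39,v5:inf,v6:19,v7:24
step 4: dist = v0:inf,v1:20,v2:12,v3:0,v4:39,v5:inf,v6:19,v7:24
step 5: dist = v0:44,v1:20,v2:12,v3:0,v4:39,v5:inf,v6:19,v7:24
step 6: dist = v0:44,v1:20,v2:12,v3:0,v4:39,v5:inf,v6:19,v7:24
step 7: dist = v0:44,v1:20,v2:12,v3:0,v4:39,v5:inf,v6:19,v7:24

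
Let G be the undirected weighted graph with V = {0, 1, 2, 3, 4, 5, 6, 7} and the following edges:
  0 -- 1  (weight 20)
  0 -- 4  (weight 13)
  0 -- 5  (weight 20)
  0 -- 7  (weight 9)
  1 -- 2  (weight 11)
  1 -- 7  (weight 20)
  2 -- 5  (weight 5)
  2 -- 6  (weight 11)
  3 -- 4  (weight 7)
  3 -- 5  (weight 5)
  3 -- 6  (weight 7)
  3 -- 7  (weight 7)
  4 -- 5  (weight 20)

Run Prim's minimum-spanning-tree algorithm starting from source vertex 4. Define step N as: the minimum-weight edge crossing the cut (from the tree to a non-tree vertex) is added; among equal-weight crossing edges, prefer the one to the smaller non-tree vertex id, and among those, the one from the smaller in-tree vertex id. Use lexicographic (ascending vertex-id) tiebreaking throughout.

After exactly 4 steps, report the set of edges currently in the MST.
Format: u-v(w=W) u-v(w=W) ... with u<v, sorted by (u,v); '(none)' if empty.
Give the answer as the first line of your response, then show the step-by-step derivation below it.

2-5(w=5) 3-4(w=7) 3-5(w=5) 3-6(w=7)

step 1: add edge 3-4 (w=7); MST = {3-4(w=7)}
step 2: add edge 3-5 (w=5); MST = {3-4(w=7) 3-5(w=5)}
step 3: add edge 2-5 (w=5); MST = {2-5(w=5) 3-4(w=7) 3-5(w=5)}
step 4: add edge 3-6 (w=7); MST = {2-5(w=5) 3-4(w=7) 3-5(w=5) 3-6(w=7)}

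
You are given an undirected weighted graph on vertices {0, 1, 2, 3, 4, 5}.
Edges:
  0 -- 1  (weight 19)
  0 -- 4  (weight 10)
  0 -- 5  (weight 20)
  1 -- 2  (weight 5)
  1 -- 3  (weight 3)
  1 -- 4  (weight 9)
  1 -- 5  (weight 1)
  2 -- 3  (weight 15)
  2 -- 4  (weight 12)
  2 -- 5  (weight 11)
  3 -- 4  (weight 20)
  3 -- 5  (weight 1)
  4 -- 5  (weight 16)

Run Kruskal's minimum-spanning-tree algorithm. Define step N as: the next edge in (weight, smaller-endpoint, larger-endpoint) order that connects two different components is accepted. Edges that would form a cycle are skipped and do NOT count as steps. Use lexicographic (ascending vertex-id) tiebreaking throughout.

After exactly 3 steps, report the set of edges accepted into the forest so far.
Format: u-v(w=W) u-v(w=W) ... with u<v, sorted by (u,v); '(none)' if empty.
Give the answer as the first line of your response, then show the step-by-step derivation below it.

1-2(w=5) 1-5(w=1) 3-5(w=1)

step 1: add edge 1-5 (w=1); MST = {1-5(w=1)}
step 2: add edge 3-5 (w=1); MST = {1-5(w=1) 3-5(w=1)}
step 3: add edge 1-2 (w=5); MST = {1-2(w=5) 1-5(w=1) 3-5(w=1)}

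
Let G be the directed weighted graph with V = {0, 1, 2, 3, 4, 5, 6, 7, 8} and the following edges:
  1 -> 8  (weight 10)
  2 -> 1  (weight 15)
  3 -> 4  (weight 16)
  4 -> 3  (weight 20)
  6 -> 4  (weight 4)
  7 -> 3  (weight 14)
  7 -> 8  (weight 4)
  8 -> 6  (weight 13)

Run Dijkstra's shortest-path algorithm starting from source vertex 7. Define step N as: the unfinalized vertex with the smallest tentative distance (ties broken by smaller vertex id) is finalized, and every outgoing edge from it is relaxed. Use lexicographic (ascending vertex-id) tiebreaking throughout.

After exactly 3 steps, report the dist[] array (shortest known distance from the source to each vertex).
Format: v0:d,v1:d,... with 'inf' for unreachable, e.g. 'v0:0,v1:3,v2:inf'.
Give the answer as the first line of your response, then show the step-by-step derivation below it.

v0:inf,v1:inf,v2:inf,v3:14,v4:30,v5:inf,v6:17,v7:0,v8:4

step 1: dist = v0:inf,v1:inf,v2:inf,v3:14,v4:inf,v5:inf,v6:inf,v7:0,v8:4
step 2: dist = v0:inf,v1:inf,v2:inf,v3:14,v4:inf,v5:inf,v6:17,v7:0,v8:4
step 3: dist = v0:inf,v1:inf,v2:inf,v3:14,v4:30,v5:inf,v6:17,v7:0,v8:4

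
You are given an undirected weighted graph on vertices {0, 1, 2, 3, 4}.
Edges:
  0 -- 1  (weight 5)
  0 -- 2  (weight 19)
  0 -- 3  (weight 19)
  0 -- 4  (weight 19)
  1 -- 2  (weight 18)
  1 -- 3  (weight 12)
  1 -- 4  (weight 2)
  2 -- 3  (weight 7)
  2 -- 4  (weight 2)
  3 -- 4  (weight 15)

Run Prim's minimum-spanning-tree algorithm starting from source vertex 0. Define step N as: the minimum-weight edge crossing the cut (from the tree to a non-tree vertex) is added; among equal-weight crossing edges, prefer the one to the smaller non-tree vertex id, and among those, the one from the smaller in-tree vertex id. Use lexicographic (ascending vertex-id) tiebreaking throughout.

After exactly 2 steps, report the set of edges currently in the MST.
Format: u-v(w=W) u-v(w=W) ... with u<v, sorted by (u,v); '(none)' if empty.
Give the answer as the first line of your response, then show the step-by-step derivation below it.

0-1(w=5) 1-4(w=2)

step 1: add edge 0-1 (w=5); MST = {0-1(w=5)}
step 2: add edge 1-4 (w=2); MST = {0-1(w=5) 1-4(w=2)}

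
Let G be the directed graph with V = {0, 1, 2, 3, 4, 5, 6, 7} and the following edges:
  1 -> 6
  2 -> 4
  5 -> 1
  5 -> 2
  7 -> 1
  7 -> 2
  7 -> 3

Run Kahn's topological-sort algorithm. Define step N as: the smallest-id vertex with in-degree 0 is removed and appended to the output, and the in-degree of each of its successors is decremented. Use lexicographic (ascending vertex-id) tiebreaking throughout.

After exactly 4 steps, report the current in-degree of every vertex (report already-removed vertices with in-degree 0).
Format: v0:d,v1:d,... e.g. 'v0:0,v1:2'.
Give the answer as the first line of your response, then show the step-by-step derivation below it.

v0:0,v1:0,v2:0,v3:0,v4:1,v5:0,v6:0,v7:0

step 1: output 0; order=[0]; indeg=(0,2,2,1,1,0,1,0)
step 2: output 5; order=[0,5]; indeg=(0,1,1,1,1,0,1,0)
step 3: output 7; order=[0,5,7]; indeg=(0,0,0,0,1,0,1,0)
step 4: output 1; order=[0,5,7,1]; indeg=(0,0,0,0,1,0,0,0)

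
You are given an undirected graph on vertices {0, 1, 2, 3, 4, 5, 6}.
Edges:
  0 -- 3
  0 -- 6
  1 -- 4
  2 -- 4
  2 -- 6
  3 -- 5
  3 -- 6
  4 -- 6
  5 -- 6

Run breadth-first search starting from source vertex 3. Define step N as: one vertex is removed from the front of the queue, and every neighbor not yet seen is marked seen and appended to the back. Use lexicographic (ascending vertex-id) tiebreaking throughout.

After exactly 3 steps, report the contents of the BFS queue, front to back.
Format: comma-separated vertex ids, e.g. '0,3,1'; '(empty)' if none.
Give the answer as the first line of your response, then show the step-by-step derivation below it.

6

step 1: dequeue 3; queue=[0,5,6]; order=3
step 2: dequeue 0; queue=[5,6]; order=3,0
step 3: dequeue 5; queue=[6]; order=3,0,5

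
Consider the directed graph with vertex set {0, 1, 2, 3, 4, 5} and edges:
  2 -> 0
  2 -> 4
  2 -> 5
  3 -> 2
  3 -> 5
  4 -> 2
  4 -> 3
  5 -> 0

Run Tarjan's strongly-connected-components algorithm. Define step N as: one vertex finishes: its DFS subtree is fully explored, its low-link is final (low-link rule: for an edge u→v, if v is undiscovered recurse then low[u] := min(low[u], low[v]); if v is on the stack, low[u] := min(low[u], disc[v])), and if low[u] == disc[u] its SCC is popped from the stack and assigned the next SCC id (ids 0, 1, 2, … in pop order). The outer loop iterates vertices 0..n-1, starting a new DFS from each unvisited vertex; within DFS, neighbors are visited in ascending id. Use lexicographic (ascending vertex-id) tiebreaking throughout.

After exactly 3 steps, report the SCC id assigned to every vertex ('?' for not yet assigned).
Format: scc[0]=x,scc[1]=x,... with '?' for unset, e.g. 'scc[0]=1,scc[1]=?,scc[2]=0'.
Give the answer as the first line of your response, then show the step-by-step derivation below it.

scc[0]=0,scc[1]=1,scc[2]=?,scc[3]=?,scc[4]=?,scc[5]=2

step 1: low=(low[0]=0,low[1]=?,low[2]=?,low[3]=?,low[4]=?,low[5]=?); scc=(scc[0]=0,scc[1]=?,scc[2]=?,scc[3]=?,scc[4]=?,scc[5]=?)
step 2: low=(low[0]=0,low[1]=1,low[2]=?,low[3]=?,low[4]=?,low[5]=?); scc=(scc[0]=0,scc[1]=1,scc[2]=?,scc[3]=?,scc[4]=?,scc[5]=?)
step 3: low=(low[0]=0,low[1]=1,low[2]=2,low[3]=2,low[4]=2,low[5]=5); scc=(scc[0]=0,scc[1]=1,scc[2]=?,scc[3]=?,scc[4]=?,scc[5]=2)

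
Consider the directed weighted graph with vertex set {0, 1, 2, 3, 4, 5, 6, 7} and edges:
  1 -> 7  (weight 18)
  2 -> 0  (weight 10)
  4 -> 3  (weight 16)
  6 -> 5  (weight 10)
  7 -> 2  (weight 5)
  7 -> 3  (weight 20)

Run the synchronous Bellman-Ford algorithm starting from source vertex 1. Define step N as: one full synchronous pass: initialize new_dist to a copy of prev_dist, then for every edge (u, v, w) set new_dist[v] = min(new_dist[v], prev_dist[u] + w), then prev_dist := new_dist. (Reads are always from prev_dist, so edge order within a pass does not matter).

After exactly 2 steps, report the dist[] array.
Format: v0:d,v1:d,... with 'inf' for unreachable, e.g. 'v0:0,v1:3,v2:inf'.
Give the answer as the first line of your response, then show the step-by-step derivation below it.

v0:inf,v1:0,v2:23,v3:38,v4:inf,v5:inf,v6:inf,v7:18

step 1: dist = v0:inf,v1:0,v2:inf,v3:inf,v4:inf,v5:inf,v6:inf,v7:18
step 2: dist = v0:inf,v1:0,v2:23,v3:38,v4:inf,v5:inf,v6:inf,v7:18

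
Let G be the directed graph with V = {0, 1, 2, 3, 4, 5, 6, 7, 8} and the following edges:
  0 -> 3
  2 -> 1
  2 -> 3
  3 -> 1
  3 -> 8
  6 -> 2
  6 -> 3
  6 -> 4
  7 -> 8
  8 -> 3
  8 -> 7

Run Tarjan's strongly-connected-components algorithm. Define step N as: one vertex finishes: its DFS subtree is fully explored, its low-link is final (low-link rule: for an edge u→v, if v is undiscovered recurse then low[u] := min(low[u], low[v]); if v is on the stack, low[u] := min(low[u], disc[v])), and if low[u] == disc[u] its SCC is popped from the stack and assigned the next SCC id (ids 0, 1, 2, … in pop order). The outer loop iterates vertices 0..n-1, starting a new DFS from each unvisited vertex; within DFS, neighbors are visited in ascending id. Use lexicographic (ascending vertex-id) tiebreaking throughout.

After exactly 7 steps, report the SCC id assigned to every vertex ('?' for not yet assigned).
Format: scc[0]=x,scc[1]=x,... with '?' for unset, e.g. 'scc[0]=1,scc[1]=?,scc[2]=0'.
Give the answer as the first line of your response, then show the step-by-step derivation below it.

scc[0]=2,scc[1]=0,scc[2]=3,scc[3]=1,scc[4]=4,scc[5]=?,scc[6]=?,scc[7]=1,scc[8]=1

step 1: low=(low[0]=0,low[1]=2,low[2]=?,low[3]=1,low[4]=?,low[5]=?,low[6]=?,low[7]=?,low[8]=?); scc=(scc[0]=?,scc[1]=0,scc[2]=?,scc[3]=?,scc[4]=?,scc[5]=?,scc[6]=?,scc[7]=?,scc[8]=?)
step 2: low=(low[0]=0,low[1]=2,low[2]=?,low[3]=1,low[4]=?,low[5]=?,low[6]=?,low[7]=3,low[8]=1); scc=(scc[0]=?,scc[1]=0,scc[2]=?,scc[3]=?,scc[4]=?,scc[5]=?,scc[6]=?,scc[7]=?,scc[8]=?)
step 3: low=(low[0]=0,low[1]=2,low[2]=?,low[3]=1,low[4]=?,low[5]=?,low[6]=?,low[7]=3,low[8]=1); scc=(scc[0]=?,scc[1]=0,scc[2]=?,scc[3]=?,scc[4]=?,scc[5]=?,scc[6]=?,scc[7]=?,scc[8]=?)
step 4: low=(low[0]=0,low[1]=2,low[2]=?,low[3]=1,low[4]=?,low[5]=?,low[6]=?,low[7]=3,low[8]=1); scc=(scc[0]=?,scc[1]=0,scc[2]=?,scc[3]=1,scc[4]=?,scc[5]=?,scc[6]=?,scc[7]=1,scc[8]=1)
step 5: low=(low[0]=0,low[1]=2,low[2]=?,low[3]=1,low[4]=?,low[5]=?,low[6]=?,low[7]=3,low[8]=1); scc=(scc[0]=2,scc[1]=0,scc[2]=?,scc[3]=1,scc[4]=?,scc[5]=?,scc[6]=?,scc[7]=1,scc[8]=1)
step 6: low=(low[0]=0,low[1]=2,low[2]=5,low[3]=1,low[4]=?,low[5]=?,low[6]=?,low[7]=3,low[8]=1); scc=(scc[0]=2,scc[1]=0,scc[2]=3,scc[3]=1,scc[4]=?,scc[5]=?,scc[6]=?,scc[7]=1,scc[8]=1)
step 7: low=(low[0]=0,low[1]=2,low[2]=5,low[3]=1,low[4]=6,low[5]=?,low[6]=?,low[7]=3,low[8]=1); scc=(scc[0]=2,scc[1]=0,scc[2]=3,scc[3]=1,scc[4]=4,scc[5]=?,scc[6]=?,scc[7]=1,scc[8]=1)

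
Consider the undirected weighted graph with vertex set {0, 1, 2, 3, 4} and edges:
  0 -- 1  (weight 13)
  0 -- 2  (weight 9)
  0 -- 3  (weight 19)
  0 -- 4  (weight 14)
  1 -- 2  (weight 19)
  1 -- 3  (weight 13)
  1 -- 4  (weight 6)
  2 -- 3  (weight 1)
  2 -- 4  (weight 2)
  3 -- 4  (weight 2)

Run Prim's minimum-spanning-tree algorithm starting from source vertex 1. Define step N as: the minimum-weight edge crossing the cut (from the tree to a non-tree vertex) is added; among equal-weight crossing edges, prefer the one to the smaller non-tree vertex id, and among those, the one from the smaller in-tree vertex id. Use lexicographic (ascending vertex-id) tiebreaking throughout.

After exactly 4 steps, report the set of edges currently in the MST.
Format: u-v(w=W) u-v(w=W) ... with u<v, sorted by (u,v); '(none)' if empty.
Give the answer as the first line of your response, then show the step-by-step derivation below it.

0-2(w=9) 1-4(w=6) 2-3(w=1) 2-4(w=2)

step 1: add edge 1-4 (w=6); MST = {1-4(w=6)}
step 2: add edge 2-4 (w=2); MST = {1-4(w=6) 2-4(w=2)}
step 3: add edge 2-3 (w=1); MST = {1-4(w=6) 2-3(w=1) 2-4(w=2)}
step 4: add edge 0-2 (w=9); MST = {0-2(w=9) 1-4(w=6) 2-3(w=1) 2-4(w=2)}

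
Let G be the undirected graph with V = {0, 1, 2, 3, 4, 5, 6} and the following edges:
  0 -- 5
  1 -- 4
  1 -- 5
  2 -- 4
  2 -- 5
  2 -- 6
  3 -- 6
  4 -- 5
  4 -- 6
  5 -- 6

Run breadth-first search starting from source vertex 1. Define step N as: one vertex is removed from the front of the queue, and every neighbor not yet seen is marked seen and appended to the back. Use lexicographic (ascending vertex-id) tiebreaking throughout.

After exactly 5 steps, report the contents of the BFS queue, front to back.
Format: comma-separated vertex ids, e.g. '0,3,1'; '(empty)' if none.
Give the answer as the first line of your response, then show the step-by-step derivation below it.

0,3

step 1: dequeue 1; queue=[4,5]; order=1
step 2: dequeue 4; queue=[5,2,6]; order=1,4
step 3: dequeue 5; queue=[2,6,0]; order=1,4,5
step 4: dequeue 2; queue=[6,0]; order=1,4,5,2
step 5: dequeue 6; queue=[0,3]; order=1,4,5,2,6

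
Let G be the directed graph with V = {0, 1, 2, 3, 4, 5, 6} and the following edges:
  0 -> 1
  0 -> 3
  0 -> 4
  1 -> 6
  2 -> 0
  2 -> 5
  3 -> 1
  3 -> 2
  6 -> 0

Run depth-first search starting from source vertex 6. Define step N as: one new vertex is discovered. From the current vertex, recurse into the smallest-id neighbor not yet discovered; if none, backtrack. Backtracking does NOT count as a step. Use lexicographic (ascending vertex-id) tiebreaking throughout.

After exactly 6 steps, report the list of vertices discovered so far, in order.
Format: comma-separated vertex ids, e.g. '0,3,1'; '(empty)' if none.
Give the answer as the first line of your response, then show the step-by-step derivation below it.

6,0,1,3,2,5

step 1: discover 6; path=6; order=6
step 2: discover 0; path=6>0; order=6,0
step 3: discover 1; path=6>0>1; order=6,0,1
step 4: discover 3; path=6>0>3; order=6,0,1,3
step 5: discover 2; path=6>0>3>2; order=6,0,1,3,2
step 6: discover 5; path=6>0>3>2>5; order=6,0,1,3,2,5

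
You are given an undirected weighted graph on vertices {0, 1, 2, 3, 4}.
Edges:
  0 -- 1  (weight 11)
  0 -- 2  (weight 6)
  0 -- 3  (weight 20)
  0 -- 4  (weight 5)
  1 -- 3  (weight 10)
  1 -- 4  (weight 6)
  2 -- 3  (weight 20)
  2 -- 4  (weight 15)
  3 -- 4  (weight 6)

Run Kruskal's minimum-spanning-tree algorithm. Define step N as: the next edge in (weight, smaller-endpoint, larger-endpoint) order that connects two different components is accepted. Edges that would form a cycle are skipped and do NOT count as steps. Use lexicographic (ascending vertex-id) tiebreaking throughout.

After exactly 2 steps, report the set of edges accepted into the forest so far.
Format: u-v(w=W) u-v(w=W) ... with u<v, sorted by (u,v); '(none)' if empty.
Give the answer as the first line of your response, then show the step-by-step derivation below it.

0-2(w=6) 0-4(w=5)

step 1: add edge 0-4 (w=5); MST = {0-4(w=5)}
step 2: add edge 0-2 (w=6); MST = {0-2(w=6) 0-4(w=5)}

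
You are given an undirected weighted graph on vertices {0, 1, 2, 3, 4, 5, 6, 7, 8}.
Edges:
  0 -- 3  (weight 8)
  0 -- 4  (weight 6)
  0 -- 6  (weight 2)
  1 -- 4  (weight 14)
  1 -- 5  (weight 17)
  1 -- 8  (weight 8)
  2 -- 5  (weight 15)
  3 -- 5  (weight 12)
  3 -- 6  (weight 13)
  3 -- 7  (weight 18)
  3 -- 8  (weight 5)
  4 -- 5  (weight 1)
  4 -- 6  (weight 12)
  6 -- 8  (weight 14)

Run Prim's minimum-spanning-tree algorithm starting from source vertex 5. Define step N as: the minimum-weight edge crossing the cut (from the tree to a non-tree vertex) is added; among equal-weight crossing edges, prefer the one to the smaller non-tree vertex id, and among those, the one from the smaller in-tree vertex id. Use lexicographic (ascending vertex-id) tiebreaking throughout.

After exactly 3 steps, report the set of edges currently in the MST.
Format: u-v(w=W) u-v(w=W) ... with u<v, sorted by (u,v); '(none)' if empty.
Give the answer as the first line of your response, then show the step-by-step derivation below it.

0-4(w=6) 0-6(w=2) 4-5(w=1)

step 1: add edge 4-5 (w=1); MST = {4-5(w=1)}
step 2: add edge 0-4 (w=6); MST = {0-4(w=6) 4-5(w=1)}
step 3: add edge 0-6 (w=2); MST = {0-4(w=6) 0-6(w=2) 4-5(w=1)}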